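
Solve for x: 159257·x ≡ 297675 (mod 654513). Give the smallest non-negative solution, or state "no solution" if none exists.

29691

First find gcd(159257, 654513):
654513 = 4·159257 + 17485
159257 = 9·17485 + 1892
17485 = 9·1892 + 457
1892 = 4·457 + 64
457 = 7·64 + 9
64 = 7·9 + 1
9 = 9·1 + 0
gcd = 1, so a unique solution mod 654513 exists.
Back-substitute for the Bézout coefficients:
1 = 64 − 7·9
1 = −7·457 + 50·64
1 = 50·1892 − 207·457
1 = −207·17485 + 1913·1892
1 = 1913·159257 − 17424·17485
1 = −17424·654513 + 71609·159257
So 159257·(71609) ≡ 1 (mod 654513), giving 159257⁻¹ ≡ 71609.
x ≡ 159257⁻¹·297675 ≡ 71609·297675 ≡ 29691 (mod 654513).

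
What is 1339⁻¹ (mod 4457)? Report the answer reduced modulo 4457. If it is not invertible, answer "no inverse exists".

Apply the Euclidean algorithm to 4457 and 1339:
4457 = 3*1339 + 440
1339 = 3*440 + 19
440 = 23*19 + 3
19 = 6*3 + 1
3 = 3*1 + 0
Since gcd(1339, 4457) = 1, back-substitute to write 1 as a combination:
1 = 19 − 6·3
1 = −6·440 + 139·19
1 = 139·1339 − 423·440
1 = −423·4457 + 1408·1339
So 1339·1408 ≡ 1 (mod 4457).

1408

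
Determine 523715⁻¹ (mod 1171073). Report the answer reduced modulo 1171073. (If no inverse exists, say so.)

817979

gcd(1171073, 523715) by repeated division:
1171073 = 2*523715 + 123643
523715 = 4*123643 + 29143
123643 = 4*29143 + 7071
29143 = 4*7071 + 859
7071 = 8*859 + 199
859 = 4*199 + 63
199 = 3*63 + 10
63 = 6*10 + 3
10 = 3*3 + 1
3 = 3*1 + 0
Since gcd(523715, 1171073) = 1, back-substitute to write 1 as a combination:
1 = 10 − 3·3
1 = −3·63 + 19·10
1 = 19·199 − 60·63
1 = −60·859 + 259·199
1 = 259·7071 − 2132·859
1 = −2132·29143 + 8787·7071
1 = 8787·123643 − 37280·29143
1 = −37280·523715 + 157907·123643
1 = 157907·1171073 − 353094·523715
Thus 523715·(-353094) ≡ 1 (mod 1171073); reducing, -353094 mod 1171073 = 817979.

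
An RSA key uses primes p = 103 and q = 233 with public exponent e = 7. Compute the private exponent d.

φ(n) = (p−1)(q−1) = 102·232 = 23664.
Need d with 7·d ≡ 1 (mod 23664). Apply the extended Euclidean algorithm:
23664 = 3380*7 + 4
7 = 1*4 + 3
4 = 1*3 + 1
3 = 3*1 + 0
Back-substitute:
1 = 4 − 3
1 = −7 + 2·4
1 = 2·23664 − 6761·7
So 7·(-6761) ≡ 1 (mod 23664), hence d ≡ -6761 ≡ 16903 (mod 23664).

16903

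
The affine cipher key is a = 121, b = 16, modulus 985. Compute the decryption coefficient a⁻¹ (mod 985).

521

Apply the Euclidean algorithm to 985 and 121:
985 = 8*121 + 17
121 = 7*17 + 2
17 = 8*2 + 1
2 = 2*1 + 0
Since gcd(121, 985) = 1, back-substitute to write 1 as a combination:
1 = 17 − 8·2
1 = −8·121 + 57·17
1 = 57·985 − 464·121
So 121·(-464) ≡ 1 (mod 985), and -464 ≡ 521 (mod 985).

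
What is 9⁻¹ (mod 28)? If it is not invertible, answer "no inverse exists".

25

Run Euclid on (28, 9):
28 = 3·9 + 1
9 = 9·1 + 0
Since gcd(9, 28) = 1, back-substitute to write 1 as a combination:
1 = 28 − 3·9
Thus 9·(-3) ≡ 1 (mod 28); reducing, -3 mod 28 = 25.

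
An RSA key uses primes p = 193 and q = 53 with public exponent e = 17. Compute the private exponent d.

5873

φ(n) = (p−1)(q−1) = 192·52 = 9984.
Need d with 17·d ≡ 1 (mod 9984). Apply the extended Euclidean algorithm:
9984 = 587*17 + 5
17 = 3*5 + 2
5 = 2*2 + 1
2 = 2*1 + 0
Back-substitute:
1 = 5 − 2·2
1 = −2·17 + 7·5
1 = 7·9984 − 4111·17
So 17·(-4111) ≡ 1 (mod 9984), hence d ≡ -4111 ≡ 5873 (mod 9984).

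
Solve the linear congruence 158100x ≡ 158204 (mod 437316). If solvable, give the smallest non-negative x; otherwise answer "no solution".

gcd(158100, 437316):
437316 = 2*158100 + 121116
158100 = 1*121116 + 36984
121116 = 3*36984 + 10164
36984 = 3*10164 + 6492
10164 = 1*6492 + 3672
6492 = 1*3672 + 2820
3672 = 1*2820 + 852
2820 = 3*852 + 264
852 = 3*264 + 60
264 = 4*60 + 24
60 = 2*24 + 12
24 = 2*12 + 0
gcd = 12, but 12 ∤ 158204, so the congruence has no solution.

no solution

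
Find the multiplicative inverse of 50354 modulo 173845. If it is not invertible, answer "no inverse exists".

Run Euclid on (173845, 50354):
173845 = 3*50354 + 22783
50354 = 2*22783 + 4788
22783 = 4*4788 + 3631
4788 = 1*3631 + 1157
3631 = 3*1157 + 160
1157 = 7*160 + 37
160 = 4*37 + 12
37 = 3*12 + 1
12 = 12*1 + 0
gcd = 1, so the inverse exists. Back-substitute:
1 = 37 − 3·12
1 = −3·160 + 13·37
1 = 13·1157 − 94·160
1 = −94·3631 + 295·1157
1 = 295·4788 − 389·3631
1 = −389·22783 + 1851·4788
1 = 1851·50354 − 4091·22783
1 = −4091·173845 + 14124·50354
So 50354·14124 ≡ 1 (mod 173845).

14124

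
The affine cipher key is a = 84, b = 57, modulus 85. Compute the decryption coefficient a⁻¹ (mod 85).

gcd(85, 84) by repeated division:
85 = 1*84 + 1
84 = 84*1 + 0
gcd = 1, so the inverse exists. Back-substitute:
1 = 85 − 84
Thus 84·(-1) ≡ 1 (mod 85); reducing, -1 mod 85 = 84.

84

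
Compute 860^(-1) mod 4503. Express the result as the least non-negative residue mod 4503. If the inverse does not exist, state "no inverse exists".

1220

Run Euclid on (4503, 860):
4503 = 5×860 + 203
860 = 4×203 + 48
203 = 4×48 + 11
48 = 4×11 + 4
11 = 2×4 + 3
4 = 1×3 + 1
3 = 3×1 + 0
Since gcd(860, 4503) = 1, back-substitute to write 1 as a combination:
1 = 4 − 3
1 = −11 + 3·4
1 = 3·48 − 13·11
1 = −13·203 + 55·48
1 = 55·860 − 233·203
1 = −233·4503 + 1220·860
So 860·1220 ≡ 1 (mod 4503).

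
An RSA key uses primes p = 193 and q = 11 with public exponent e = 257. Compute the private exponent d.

φ(n) = (p−1)(q−1) = 192·10 = 1920.
Need d with 257·d ≡ 1 (mod 1920). Apply the extended Euclidean algorithm:
1920 = 7*257 + 121
257 = 2*121 + 15
121 = 8*15 + 1
15 = 15*1 + 0
Back-substitute:
1 = 121 − 8·15
1 = −8·257 + 17·121
1 = 17·1920 − 127·257
So 257·(-127) ≡ 1 (mod 1920), hence d ≡ -127 ≡ 1793 (mod 1920).

1793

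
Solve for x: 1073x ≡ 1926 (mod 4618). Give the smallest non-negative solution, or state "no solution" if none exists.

First find gcd(1073, 4618):
4618 = 4·1073 + 326
1073 = 3·326 + 95
326 = 3·95 + 41
95 = 2·41 + 13
41 = 3·13 + 2
13 = 6·2 + 1
2 = 2·1 + 0
gcd = 1, so a unique solution mod 4618 exists.
Back-substitute for the Bézout coefficients:
1 = 13 − 6·2
1 = −6·41 + 19·13
1 = 19·95 − 44·41
1 = −44·326 + 151·95
1 = 151·1073 − 497·326
1 = −497·4618 + 2139·1073
So 1073·(2139) ≡ 1 (mod 4618), giving 1073⁻¹ ≡ 2139.
x ≡ 1073⁻¹·1926 ≡ 2139·1926 ≡ 458 (mod 4618).

458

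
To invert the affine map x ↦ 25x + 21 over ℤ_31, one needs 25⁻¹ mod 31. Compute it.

5

Apply the Euclidean algorithm to 31 and 25:
31 = 1·25 + 6
25 = 4·6 + 1
6 = 6·1 + 0
Since gcd(25, 31) = 1, back-substitute to write 1 as a combination:
1 = 25 − 4·6
1 = −4·31 + 5·25
So 25·5 ≡ 1 (mod 31).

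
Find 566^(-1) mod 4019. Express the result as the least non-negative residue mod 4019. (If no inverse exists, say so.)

987

gcd(4019, 566) by repeated division:
4019 = 7×566 + 57
566 = 9×57 + 53
57 = 1×53 + 4
53 = 13×4 + 1
4 = 4×1 + 0
Since gcd(566, 4019) = 1, back-substitute to write 1 as a combination:
1 = 53 − 13·4
1 = −13·57 + 14·53
1 = 14·566 − 139·57
1 = −139·4019 + 987·566
So 566·987 ≡ 1 (mod 4019).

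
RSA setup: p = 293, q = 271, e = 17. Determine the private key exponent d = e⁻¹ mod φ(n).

13913

φ(n) = (p−1)(q−1) = 292·270 = 78840.
Need d with 17·d ≡ 1 (mod 78840). Apply the extended Euclidean algorithm:
78840 = 4637×17 + 11
17 = 1×11 + 6
11 = 1×6 + 5
6 = 1×5 + 1
5 = 5×1 + 0
Back-substitute:
1 = 6 − 5
1 = −11 + 2·6
1 = 2·17 − 3·11
1 = −3·78840 + 13913·17
So 17·13913 ≡ 1 (mod 78840), hence d = 13913.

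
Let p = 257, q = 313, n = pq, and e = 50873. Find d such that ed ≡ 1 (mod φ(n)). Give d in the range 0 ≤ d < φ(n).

φ(n) = (p−1)(q−1) = 256·312 = 79872.
Need d with 50873·d ≡ 1 (mod 79872). Apply the extended Euclidean algorithm:
79872 = 1·50873 + 28999
50873 = 1·28999 + 21874
28999 = 1·21874 + 7125
21874 = 3·7125 + 499
7125 = 14·499 + 139
499 = 3·139 + 82
139 = 1·82 + 57
82 = 1·57 + 25
57 = 2·25 + 7
25 = 3·7 + 4
7 = 1·4 + 3
4 = 1·3 + 1
3 = 3·1 + 0
Back-substitute:
1 = 4 − 3
1 = −7 + 2·4
1 = 2·25 − 7·7
1 = −7·57 + 16·25
1 = 16·82 − 23·57
1 = −23·139 + 39·82
1 = 39·499 − 140·139
1 = −140·7125 + 1999·499
1 = 1999·21874 − 6137·7125
1 = −6137·28999 + 8136·21874
1 = 8136·50873 − 14273·28999
1 = −14273·79872 + 22409·50873
So 50873·22409 ≡ 1 (mod 79872), hence d = 22409.

22409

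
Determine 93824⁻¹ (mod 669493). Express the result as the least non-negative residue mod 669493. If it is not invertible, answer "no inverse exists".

519495

gcd(669493, 93824) by repeated division:
669493 = 7×93824 + 12725
93824 = 7×12725 + 4749
12725 = 2×4749 + 3227
4749 = 1×3227 + 1522
3227 = 2×1522 + 183
1522 = 8×183 + 58
183 = 3×58 + 9
58 = 6×9 + 4
9 = 2×4 + 1
4 = 4×1 + 0
Since gcd(93824, 669493) = 1, back-substitute to write 1 as a combination:
1 = 9 − 2·4
1 = −2·58 + 13·9
1 = 13·183 − 41·58
1 = −41·1522 + 341·183
1 = 341·3227 − 723·1522
1 = −723·4749 + 1064·3227
1 = 1064·12725 − 2851·4749
1 = −2851·93824 + 21021·12725
1 = 21021·669493 − 149998·93824
Thus 93824·(-149998) ≡ 1 (mod 669493); reducing, -149998 mod 669493 = 519495.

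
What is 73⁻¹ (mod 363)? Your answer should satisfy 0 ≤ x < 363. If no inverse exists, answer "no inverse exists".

Run Euclid on (363, 73):
363 = 4×73 + 71
73 = 1×71 + 2
71 = 35×2 + 1
2 = 2×1 + 0
gcd = 1, so the inverse exists. Back-substitute:
1 = 71 − 35·2
1 = −35·73 + 36·71
1 = 36·363 − 179·73
Thus 73·(-179) ≡ 1 (mod 363); reducing, -179 mod 363 = 184.

184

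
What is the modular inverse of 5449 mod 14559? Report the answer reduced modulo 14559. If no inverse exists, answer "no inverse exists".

9763

Extended Euclidean algorithm:
14559 = 2·5449 + 3661
5449 = 1·3661 + 1788
3661 = 2·1788 + 85
1788 = 21·85 + 3
85 = 28·3 + 1
3 = 3·1 + 0
The gcd is 1. Working backward:
1 = 85 − 28·3
1 = −28·1788 + 589·85
1 = 589·3661 − 1206·1788
1 = −1206·5449 + 1795·3661
1 = 1795·14559 − 4796·5449
Thus 5449·(-4796) ≡ 1 (mod 14559); reducing, -4796 mod 14559 = 9763.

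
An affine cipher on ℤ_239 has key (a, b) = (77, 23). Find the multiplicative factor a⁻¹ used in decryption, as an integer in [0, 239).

149

Run Euclid on (239, 77):
239 = 3*77 + 8
77 = 9*8 + 5
8 = 1*5 + 3
5 = 1*3 + 2
3 = 1*2 + 1
2 = 2*1 + 0
gcd = 1, so the inverse exists. Back-substitute:
1 = 3 − 2
1 = −5 + 2·3
1 = 2·8 − 3·5
1 = −3·77 + 29·8
1 = 29·239 − 90·77
Thus 77·(-90) ≡ 1 (mod 239); reducing, -90 mod 239 = 149.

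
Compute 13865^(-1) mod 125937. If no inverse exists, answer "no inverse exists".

Run Euclid on (125937, 13865):
125937 = 9×13865 + 1152
13865 = 12×1152 + 41
1152 = 28×41 + 4
41 = 10×4 + 1
4 = 4×1 + 0
Since gcd(13865, 125937) = 1, back-substitute to write 1 as a combination:
1 = 41 − 10·4
1 = −10·1152 + 281·41
1 = 281·13865 − 3382·1152
1 = −3382·125937 + 30719·13865
So 13865·30719 ≡ 1 (mod 125937).

30719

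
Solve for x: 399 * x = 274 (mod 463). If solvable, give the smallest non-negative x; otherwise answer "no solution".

97

First find gcd(399, 463):
463 = 1×399 + 64
399 = 6×64 + 15
64 = 4×15 + 4
15 = 3×4 + 3
4 = 1×3 + 1
3 = 3×1 + 0
gcd = 1, so a unique solution mod 463 exists.
Back-substitute for the Bézout coefficients:
1 = 4 − 3
1 = −15 + 4·4
1 = 4·64 − 17·15
1 = −17·399 + 106·64
1 = 106·463 − 123·399
So 399·(-123) ≡ 1 (mod 463), giving 399⁻¹ ≡ 340.
x ≡ 399⁻¹·274 ≡ 340·274 ≡ 97 (mod 463).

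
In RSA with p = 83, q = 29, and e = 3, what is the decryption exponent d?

φ(n) = (p−1)(q−1) = 82·28 = 2296.
Need d with 3·d ≡ 1 (mod 2296). Apply the extended Euclidean algorithm:
2296 = 765·3 + 1
3 = 3·1 + 0
Back-substitute:
1 = 2296 − 765·3
So 3·(-765) ≡ 1 (mod 2296), hence d ≡ -765 ≡ 1531 (mod 2296).

1531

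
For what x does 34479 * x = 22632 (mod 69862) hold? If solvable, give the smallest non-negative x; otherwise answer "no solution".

First find gcd(34479, 69862):
69862 = 2*34479 + 904
34479 = 38*904 + 127
904 = 7*127 + 15
127 = 8*15 + 7
15 = 2*7 + 1
7 = 7*1 + 0
gcd = 1, so a unique solution mod 69862 exists.
Back-substitute for the Bézout coefficients:
1 = 15 − 2·7
1 = −2·127 + 17·15
1 = 17·904 − 121·127
1 = −121·34479 + 4615·904
1 = 4615·69862 − 9351·34479
So 34479·(-9351) ≡ 1 (mod 69862), giving 34479⁻¹ ≡ 60511.
x ≡ 34479⁻¹·22632 ≡ 60511·22632 ≡ 50028 (mod 69862).

50028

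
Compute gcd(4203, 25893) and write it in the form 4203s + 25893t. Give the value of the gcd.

Euclidean algorithm:
25893 = 6·4203 + 675
4203 = 6·675 + 153
675 = 4·153 + 63
153 = 2·63 + 27
63 = 2·27 + 9
27 = 3·9 + 0
gcd(4203, 25893) = 9.
Express as a combination:
9 = 63 − 2·27
9 = −2·153 + 5·63
9 = 5·675 − 22·153
9 = −22·4203 + 137·675
9 = 137·25893 − 844·4203
So 9 = (137)·25893 + (-844)·4203.

9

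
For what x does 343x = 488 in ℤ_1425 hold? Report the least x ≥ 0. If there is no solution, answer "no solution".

First find gcd(343, 1425):
1425 = 4·343 + 53
343 = 6·53 + 25
53 = 2·25 + 3
25 = 8·3 + 1
3 = 3·1 + 0
gcd = 1, so a unique solution mod 1425 exists.
Back-substitute for the Bézout coefficients:
1 = 25 − 8·3
1 = −8·53 + 17·25
1 = 17·343 − 110·53
1 = −110·1425 + 457·343
So 343·(457) ≡ 1 (mod 1425), giving 343⁻¹ ≡ 457.
x ≡ 343⁻¹·488 ≡ 457·488 ≡ 716 (mod 1425).

716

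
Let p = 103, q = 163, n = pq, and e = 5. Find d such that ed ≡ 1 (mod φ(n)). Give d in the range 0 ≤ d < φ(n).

φ(n) = (p−1)(q−1) = 102·162 = 16524.
Need d with 5·d ≡ 1 (mod 16524). Apply the extended Euclidean algorithm:
16524 = 3304*5 + 4
5 = 1*4 + 1
4 = 4*1 + 0
Back-substitute:
1 = 5 − 4
1 = −16524 + 3305·5
So 5·3305 ≡ 1 (mod 16524), hence d = 3305.

3305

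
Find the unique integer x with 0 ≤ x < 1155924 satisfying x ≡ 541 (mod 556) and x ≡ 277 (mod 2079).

Write x = 541 + 556·k. Then 556·k ≡ 277 − 541 ≡ 1815 (mod 2079).
Need 556⁻¹ mod 2079. Extended Euclid on (2079, 556):
2079 = 3*556 + 411
556 = 1*411 + 145
411 = 2*145 + 121
145 = 1*121 + 24
121 = 5*24 + 1
24 = 24*1 + 0
Back-substitute:
1 = 121 − 5·24
1 = −5·145 + 6·121
1 = 6·411 − 17·145
1 = −17·556 + 23·411
1 = 23·2079 − 86·556
556⁻¹ ≡ 1993 (mod 2079), so k ≡ 1993·1815 ≡ 1914 (mod 2079).
x = 541 + 556·1914 = 1064725.

1064725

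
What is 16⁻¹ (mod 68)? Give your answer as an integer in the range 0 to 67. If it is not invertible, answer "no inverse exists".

no inverse exists

Euclidean algorithm on 68, 16:
68 = 4*16 + 4
16 = 4*4 + 0
gcd(16, 68) = 4 ≠ 1, so 16 has no multiplicative inverse modulo 68.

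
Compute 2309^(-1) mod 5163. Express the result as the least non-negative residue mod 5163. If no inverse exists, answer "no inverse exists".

Run Euclid on (5163, 2309):
5163 = 2*2309 + 545
2309 = 4*545 + 129
545 = 4*129 + 29
129 = 4*29 + 13
29 = 2*13 + 3
13 = 4*3 + 1
3 = 3*1 + 0
The gcd is 1. Working backward:
1 = 13 − 4·3
1 = −4·29 + 9·13
1 = 9·129 − 40·29
1 = −40·545 + 169·129
1 = 169·2309 − 716·545
1 = −716·5163 + 1601·2309
So 2309·1601 ≡ 1 (mod 5163).

1601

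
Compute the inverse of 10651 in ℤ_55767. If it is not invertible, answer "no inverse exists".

37363

Run Euclid on (55767, 10651):
55767 = 5*10651 + 2512
10651 = 4*2512 + 603
2512 = 4*603 + 100
603 = 6*100 + 3
100 = 33*3 + 1
3 = 3*1 + 0
Since gcd(10651, 55767) = 1, back-substitute to write 1 as a combination:
1 = 100 − 33·3
1 = −33·603 + 199·100
1 = 199·2512 − 829·603
1 = −829·10651 + 3515·2512
1 = 3515·55767 − 18404·10651
So 10651·(-18404) ≡ 1 (mod 55767), and -18404 ≡ 37363 (mod 55767).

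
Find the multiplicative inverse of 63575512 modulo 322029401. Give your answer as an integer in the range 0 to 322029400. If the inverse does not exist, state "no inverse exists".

250342151

gcd(322029401, 63575512) by repeated division:
322029401 = 5·63575512 + 4151841
63575512 = 15·4151841 + 1297897
4151841 = 3·1297897 + 258150
1297897 = 5·258150 + 7147
258150 = 36·7147 + 858
7147 = 8·858 + 283
858 = 3·283 + 9
283 = 31·9 + 4
9 = 2·4 + 1
4 = 4·1 + 0
Since gcd(63575512, 322029401) = 1, back-substitute to write 1 as a combination:
1 = 9 − 2·4
1 = −2·283 + 63·9
1 = 63·858 − 191·283
1 = −191·7147 + 1591·858
1 = 1591·258150 − 57467·7147
1 = −57467·1297897 + 288926·258150
1 = 288926·4151841 − 924245·1297897
1 = −924245·63575512 + 14152601·4151841
1 = 14152601·322029401 − 71687250·63575512
Hence 63575512⁻¹ ≡ -71687250 ≡ 250342151 (mod 322029401).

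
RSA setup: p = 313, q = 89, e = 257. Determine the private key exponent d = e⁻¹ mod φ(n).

641

φ(n) = (p−1)(q−1) = 312·88 = 27456.
Need d with 257·d ≡ 1 (mod 27456). Apply the extended Euclidean algorithm:
27456 = 106×257 + 214
257 = 1×214 + 43
214 = 4×43 + 42
43 = 1×42 + 1
42 = 42×1 + 0
Back-substitute:
1 = 43 − 42
1 = −214 + 5·43
1 = 5·257 − 6·214
1 = −6·27456 + 641·257
So 257·641 ≡ 1 (mod 27456), hence d = 641.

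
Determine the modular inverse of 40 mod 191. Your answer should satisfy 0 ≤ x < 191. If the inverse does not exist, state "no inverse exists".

Extended Euclidean algorithm:
191 = 4×40 + 31
40 = 1×31 + 9
31 = 3×9 + 4
9 = 2×4 + 1
4 = 4×1 + 0
Since gcd(40, 191) = 1, back-substitute to write 1 as a combination:
1 = 9 − 2·4
1 = −2·31 + 7·9
1 = 7·40 − 9·31
1 = −9·191 + 43·40
So 40·43 ≡ 1 (mod 191).

43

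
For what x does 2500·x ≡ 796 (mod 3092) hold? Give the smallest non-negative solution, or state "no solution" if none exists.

77

First find gcd(2500, 3092):
3092 = 1·2500 + 592
2500 = 4·592 + 132
592 = 4·132 + 64
132 = 2·64 + 4
64 = 16·4 + 0
gcd = 4 and 4 | 796, so solutions exist. Divide through by 4: 625x ≡ 199 (mod 773).
Now find 625⁻¹ mod 773:
773 = 1×625 + 148
625 = 4×148 + 33
148 = 4×33 + 16
33 = 2×16 + 1
16 = 16×1 + 0
Back-substitute:
1 = 33 − 2·16
1 = −2·148 + 9·33
1 = 9·625 − 38·148
1 = −38·773 + 47·625
So 625⁻¹ ≡ 47 (mod 773).
Then x ≡ 47·199 ≡ 77 (mod 773); the smallest non-negative solution is x = 77.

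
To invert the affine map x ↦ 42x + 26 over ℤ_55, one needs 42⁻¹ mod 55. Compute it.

gcd(55, 42) by repeated division:
55 = 1·42 + 13
42 = 3·13 + 3
13 = 4·3 + 1
3 = 3·1 + 0
The gcd is 1. Working backward:
1 = 13 − 4·3
1 = −4·42 + 13·13
1 = 13·55 − 17·42
Hence 42⁻¹ ≡ -17 ≡ 38 (mod 55).

38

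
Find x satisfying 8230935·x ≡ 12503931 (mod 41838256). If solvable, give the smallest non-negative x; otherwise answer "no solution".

First find gcd(8230935, 41838256):
41838256 = 5×8230935 + 683581
8230935 = 12×683581 + 27963
683581 = 24×27963 + 12469
27963 = 2×12469 + 3025
12469 = 4×3025 + 369
3025 = 8×369 + 73
369 = 5×73 + 4
73 = 18×4 + 1
4 = 4×1 + 0
gcd = 1, so a unique solution mod 41838256 exists.
Back-substitute for the Bézout coefficients:
1 = 73 − 18·4
1 = −18·369 + 91·73
1 = 91·3025 − 746·369
1 = −746·12469 + 3075·3025
1 = 3075·27963 − 6896·12469
1 = −6896·683581 + 168579·27963
1 = 168579·8230935 − 2029844·683581
1 = −2029844·41838256 + 10317799·8230935
So 8230935·(10317799) ≡ 1 (mod 41838256), giving 8230935⁻¹ ≡ 10317799.
x ≡ 8230935⁻¹·12503931 ≡ 10317799·12503931 ≡ 14830685 (mod 41838256).

14830685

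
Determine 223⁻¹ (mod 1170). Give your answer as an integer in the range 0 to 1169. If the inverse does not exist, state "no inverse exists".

787

gcd(1170, 223) by repeated division:
1170 = 5×223 + 55
223 = 4×55 + 3
55 = 18×3 + 1
3 = 3×1 + 0
Since gcd(223, 1170) = 1, back-substitute to write 1 as a combination:
1 = 55 − 18·3
1 = −18·223 + 73·55
1 = 73·1170 − 383·223
Thus 223·(-383) ≡ 1 (mod 1170); reducing, -383 mod 1170 = 787.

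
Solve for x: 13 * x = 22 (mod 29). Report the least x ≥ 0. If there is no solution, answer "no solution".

24

First find gcd(13, 29):
29 = 2·13 + 3
13 = 4·3 + 1
3 = 3·1 + 0
gcd = 1, so a unique solution mod 29 exists.
Back-substitute for the Bézout coefficients:
1 = 13 − 4·3
1 = −4·29 + 9·13
So 13·(9) ≡ 1 (mod 29), giving 13⁻¹ ≡ 9.
x ≡ 13⁻¹·22 ≡ 9·22 ≡ 24 (mod 29).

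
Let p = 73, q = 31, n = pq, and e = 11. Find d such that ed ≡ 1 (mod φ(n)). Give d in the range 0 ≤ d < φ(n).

φ(n) = (p−1)(q−1) = 72·30 = 2160.
Need d with 11·d ≡ 1 (mod 2160). Apply the extended Euclidean algorithm:
2160 = 196×11 + 4
11 = 2×4 + 3
4 = 1×3 + 1
3 = 3×1 + 0
Back-substitute:
1 = 4 − 3
1 = −11 + 3·4
1 = 3·2160 − 589·11
So 11·(-589) ≡ 1 (mod 2160), hence d ≡ -589 ≡ 1571 (mod 2160).

1571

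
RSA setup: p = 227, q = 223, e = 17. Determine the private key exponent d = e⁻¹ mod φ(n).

φ(n) = (p−1)(q−1) = 226·222 = 50172.
Need d with 17·d ≡ 1 (mod 50172). Apply the extended Euclidean algorithm:
50172 = 2951·17 + 5
17 = 3·5 + 2
5 = 2·2 + 1
2 = 2·1 + 0
Back-substitute:
1 = 5 − 2·2
1 = −2·17 + 7·5
1 = 7·50172 − 20659·17
So 17·(-20659) ≡ 1 (mod 50172), hence d ≡ -20659 ≡ 29513 (mod 50172).

29513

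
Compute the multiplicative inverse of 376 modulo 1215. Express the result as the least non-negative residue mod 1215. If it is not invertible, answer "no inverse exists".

391

Extended Euclidean algorithm:
1215 = 3×376 + 87
376 = 4×87 + 28
87 = 3×28 + 3
28 = 9×3 + 1
3 = 3×1 + 0
The gcd is 1. Working backward:
1 = 28 − 9·3
1 = −9·87 + 28·28
1 = 28·376 − 121·87
1 = −121·1215 + 391·376
So 376·391 ≡ 1 (mod 1215).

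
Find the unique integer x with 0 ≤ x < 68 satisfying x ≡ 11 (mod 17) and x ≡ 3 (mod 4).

11

Write x = 11 + 17·k. Then 17·k ≡ 3 − 11 ≡ 0 (mod 4).
Need 17⁻¹ mod 4. Extended Euclid on (4, 1):
4 = 4*1 + 0
17⁻¹ ≡ 1 (mod 4), so k ≡ 1·0 ≡ 0 (mod 4).
x = 11 + 17·0 = 11.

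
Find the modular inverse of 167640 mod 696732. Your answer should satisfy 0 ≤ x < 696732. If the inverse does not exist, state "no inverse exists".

Compute gcd(167640, 696732):
696732 = 4×167640 + 26172
167640 = 6×26172 + 10608
26172 = 2×10608 + 4956
10608 = 2×4956 + 696
4956 = 7×696 + 84
696 = 8×84 + 24
84 = 3×24 + 12
24 = 2×12 + 0
Since gcd = 12 > 1, 167640 is not a unit mod 696732.

no inverse exists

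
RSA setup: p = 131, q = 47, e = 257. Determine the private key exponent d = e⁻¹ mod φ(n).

φ(n) = (p−1)(q−1) = 130·46 = 5980.
Need d with 257·d ≡ 1 (mod 5980). Apply the extended Euclidean algorithm:
5980 = 23*257 + 69
257 = 3*69 + 50
69 = 1*50 + 19
50 = 2*19 + 12
19 = 1*12 + 7
12 = 1*7 + 5
7 = 1*5 + 2
5 = 2*2 + 1
2 = 2*1 + 0
Back-substitute:
1 = 5 − 2·2
1 = −2·7 + 3·5
1 = 3·12 − 5·7
1 = −5·19 + 8·12
1 = 8·50 − 21·19
1 = −21·69 + 29·50
1 = 29·257 − 108·69
1 = −108·5980 + 2513·257
So 257·2513 ≡ 1 (mod 5980), hence d = 2513.

2513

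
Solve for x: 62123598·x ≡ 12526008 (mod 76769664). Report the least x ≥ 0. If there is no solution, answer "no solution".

2309636

First find gcd(62123598, 76769664):
76769664 = 1·62123598 + 14646066
62123598 = 4·14646066 + 3539334
14646066 = 4·3539334 + 488730
3539334 = 7·488730 + 118224
488730 = 4·118224 + 15834
118224 = 7·15834 + 7386
15834 = 2·7386 + 1062
7386 = 6·1062 + 1014
1062 = 1·1014 + 48
1014 = 21·48 + 6
48 = 8·6 + 0
gcd = 6 and 6 | 12526008, so solutions exist. Divide through by 6: 10353933x ≡ 2087668 (mod 12794944).
Now find 10353933⁻¹ mod 12794944:
12794944 = 1×10353933 + 2441011
10353933 = 4×2441011 + 589889
2441011 = 4×589889 + 81455
589889 = 7×81455 + 19704
81455 = 4×19704 + 2639
19704 = 7×2639 + 1231
2639 = 2×1231 + 177
1231 = 6×177 + 169
177 = 1×169 + 8
169 = 21×8 + 1
8 = 8×1 + 0
Back-substitute:
1 = 169 − 21·8
1 = −21·177 + 22·169
1 = 22·1231 − 153·177
1 = −153·2639 + 328·1231
1 = 328·19704 − 2449·2639
1 = −2449·81455 + 10124·19704
1 = 10124·589889 − 73317·81455
1 = −73317·2441011 + 303392·589889
1 = 303392·10353933 − 1286885·2441011
1 = −1286885·12794944 + 1590277·10353933
So 10353933⁻¹ ≡ 1590277 (mod 12794944).
Then x ≡ 1590277·2087668 ≡ 2309636 (mod 12794944); the smallest non-negative solution is x = 2309636.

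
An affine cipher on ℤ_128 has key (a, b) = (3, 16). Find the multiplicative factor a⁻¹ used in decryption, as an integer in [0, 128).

43

Apply the Euclidean algorithm to 128 and 3:
128 = 42×3 + 2
3 = 1×2 + 1
2 = 2×1 + 0
The gcd is 1. Working backward:
1 = 3 − 2
1 = −128 + 43·3
So 3·43 ≡ 1 (mod 128).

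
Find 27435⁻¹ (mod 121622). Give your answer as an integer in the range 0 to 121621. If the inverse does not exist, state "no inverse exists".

28691

Extended Euclidean algorithm:
121622 = 4×27435 + 11882
27435 = 2×11882 + 3671
11882 = 3×3671 + 869
3671 = 4×869 + 195
869 = 4×195 + 89
195 = 2×89 + 17
89 = 5×17 + 4
17 = 4×4 + 1
4 = 4×1 + 0
Since gcd(27435, 121622) = 1, back-substitute to write 1 as a combination:
1 = 17 − 4·4
1 = −4·89 + 21·17
1 = 21·195 − 46·89
1 = −46·869 + 205·195
1 = 205·3671 − 866·869
1 = −866·11882 + 2803·3671
1 = 2803·27435 − 6472·11882
1 = −6472·121622 + 28691·27435
So 27435·28691 ≡ 1 (mod 121622).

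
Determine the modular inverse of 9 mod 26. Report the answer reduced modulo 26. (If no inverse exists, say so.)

3

Extended Euclidean algorithm:
26 = 2*9 + 8
9 = 1*8 + 1
8 = 8*1 + 0
Since gcd(9, 26) = 1, back-substitute to write 1 as a combination:
1 = 9 − 8
1 = −26 + 3·9
So 9·3 ≡ 1 (mod 26).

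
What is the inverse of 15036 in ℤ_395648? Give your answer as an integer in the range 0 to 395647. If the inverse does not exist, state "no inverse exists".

Compute gcd(15036, 395648):
395648 = 26·15036 + 4712
15036 = 3·4712 + 900
4712 = 5·900 + 212
900 = 4·212 + 52
212 = 4·52 + 4
52 = 13·4 + 0
Since gcd = 4 > 1, 15036 is not a unit mod 395648.

no inverse exists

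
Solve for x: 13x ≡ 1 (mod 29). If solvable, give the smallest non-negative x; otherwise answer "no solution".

9

First find gcd(13, 29):
29 = 2×13 + 3
13 = 4×3 + 1
3 = 3×1 + 0
gcd = 1, so a unique solution mod 29 exists.
Back-substitute for the Bézout coefficients:
1 = 13 − 4·3
1 = −4·29 + 9·13
So 13·(9) ≡ 1 (mod 29), giving 13⁻¹ ≡ 9.
x ≡ 13⁻¹·1 ≡ 9·1 ≡ 9 (mod 29).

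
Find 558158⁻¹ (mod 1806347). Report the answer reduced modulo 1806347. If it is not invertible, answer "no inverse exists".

Extended Euclidean algorithm:
1806347 = 3×558158 + 131873
558158 = 4×131873 + 30666
131873 = 4×30666 + 9209
30666 = 3×9209 + 3039
9209 = 3×3039 + 92
3039 = 33×92 + 3
92 = 30×3 + 2
3 = 1×2 + 1
2 = 2×1 + 0
Since gcd(558158, 1806347) = 1, back-substitute to write 1 as a combination:
1 = 3 − 2
1 = −92 + 31·3
1 = 31·3039 − 1024·92
1 = −1024·9209 + 3103·3039
1 = 3103·30666 − 10333·9209
1 = −10333·131873 + 44435·30666
1 = 44435·558158 − 188073·131873
1 = −188073·1806347 + 608654·558158
So 558158·608654 ≡ 1 (mod 1806347).

608654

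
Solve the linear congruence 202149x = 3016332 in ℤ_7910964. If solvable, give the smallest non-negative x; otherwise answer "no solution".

327804

First find gcd(202149, 7910964):
7910964 = 39×202149 + 27153
202149 = 7×27153 + 12078
27153 = 2×12078 + 2997
12078 = 4×2997 + 90
2997 = 33×90 + 27
90 = 3×27 + 9
27 = 3×9 + 0
gcd = 9 and 9 | 3016332, so solutions exist. Divide through by 9: 22461x ≡ 335148 (mod 878996).
Now find 22461⁻¹ mod 878996:
878996 = 39*22461 + 3017
22461 = 7*3017 + 1342
3017 = 2*1342 + 333
1342 = 4*333 + 10
333 = 33*10 + 3
10 = 3*3 + 1
3 = 3*1 + 0
Back-substitute:
1 = 10 − 3·3
1 = −3·333 + 100·10
1 = 100·1342 − 403·333
1 = −403·3017 + 906·1342
1 = 906·22461 − 6745·3017
1 = −6745·878996 + 263961·22461
So 22461⁻¹ ≡ 263961 (mod 878996).
Then x ≡ 263961·335148 ≡ 327804 (mod 878996); the smallest non-negative solution is x = 327804.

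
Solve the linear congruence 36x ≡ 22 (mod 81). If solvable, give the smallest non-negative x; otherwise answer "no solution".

gcd(36, 81):
81 = 2·36 + 9
36 = 4·9 + 0
gcd = 9, but 9 ∤ 22, so the congruence has no solution.

no solution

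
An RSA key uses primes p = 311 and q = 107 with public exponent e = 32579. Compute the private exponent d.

φ(n) = (p−1)(q−1) = 310·106 = 32860.
Need d with 32579·d ≡ 1 (mod 32860). Apply the extended Euclidean algorithm:
32860 = 1*32579 + 281
32579 = 115*281 + 264
281 = 1*264 + 17
264 = 15*17 + 9
17 = 1*9 + 8
9 = 1*8 + 1
8 = 8*1 + 0
Back-substitute:
1 = 9 − 8
1 = −17 + 2·9
1 = 2·264 − 31·17
1 = −31·281 + 33·264
1 = 33·32579 − 3826·281
1 = −3826·32860 + 3859·32579
So 32579·3859 ≡ 1 (mod 32860), hence d = 3859.

3859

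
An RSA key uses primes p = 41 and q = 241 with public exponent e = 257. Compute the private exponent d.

φ(n) = (p−1)(q−1) = 40·240 = 9600.
Need d with 257·d ≡ 1 (mod 9600). Apply the extended Euclidean algorithm:
9600 = 37*257 + 91
257 = 2*91 + 75
91 = 1*75 + 16
75 = 4*16 + 11
16 = 1*11 + 5
11 = 2*5 + 1
5 = 5*1 + 0
Back-substitute:
1 = 11 − 2·5
1 = −2·16 + 3·11
1 = 3·75 − 14·16
1 = −14·91 + 17·75
1 = 17·257 − 48·91
1 = −48·9600 + 1793·257
So 257·1793 ≡ 1 (mod 9600), hence d = 1793.

1793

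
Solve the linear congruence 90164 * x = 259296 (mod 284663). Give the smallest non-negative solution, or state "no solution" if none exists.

220689

First find gcd(90164, 284663):
284663 = 3·90164 + 14171
90164 = 6·14171 + 5138
14171 = 2·5138 + 3895
5138 = 1·3895 + 1243
3895 = 3·1243 + 166
1243 = 7·166 + 81
166 = 2·81 + 4
81 = 20·4 + 1
4 = 4·1 + 0
gcd = 1, so a unique solution mod 284663 exists.
Back-substitute for the Bézout coefficients:
1 = 81 − 20·4
1 = −20·166 + 41·81
1 = 41·1243 − 307·166
1 = −307·3895 + 962·1243
1 = 962·5138 − 1269·3895
1 = −1269·14171 + 3500·5138
1 = 3500·90164 − 22269·14171
1 = −22269·284663 + 70307·90164
So 90164·(70307) ≡ 1 (mod 284663), giving 90164⁻¹ ≡ 70307.
x ≡ 90164⁻¹·259296 ≡ 70307·259296 ≡ 220689 (mod 284663).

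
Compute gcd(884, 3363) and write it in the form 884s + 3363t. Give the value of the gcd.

Apply Euclid's algorithm to 3363 and 884:
3363 = 3*884 + 711
884 = 1*711 + 173
711 = 4*173 + 19
173 = 9*19 + 2
19 = 9*2 + 1
2 = 2*1 + 0
gcd(884, 3363) = 1.
Express as a combination:
1 = 19 − 9·2
1 = −9·173 + 82·19
1 = 82·711 − 337·173
1 = −337·884 + 419·711
1 = 419·3363 − 1594·884
So 1 = (419)·3363 + (-1594)·884.

1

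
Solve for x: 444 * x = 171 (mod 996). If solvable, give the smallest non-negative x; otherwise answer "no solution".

no solution

gcd(444, 996):
996 = 2×444 + 108
444 = 4×108 + 12
108 = 9×12 + 0
gcd = 12, but 12 ∤ 171, so the congruence has no solution.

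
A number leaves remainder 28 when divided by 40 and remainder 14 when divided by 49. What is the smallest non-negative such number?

Write x = 28 + 40·k. Then 40·k ≡ 14 − 28 ≡ 35 (mod 49).
Need 40⁻¹ mod 49. Extended Euclid on (49, 40):
49 = 1·40 + 9
40 = 4·9 + 4
9 = 2·4 + 1
4 = 4·1 + 0
Back-substitute:
1 = 9 − 2·4
1 = −2·40 + 9·9
1 = 9·49 − 11·40
40⁻¹ ≡ 38 (mod 49), so k ≡ 38·35 ≡ 7 (mod 49).
x = 28 + 40·7 = 308.

308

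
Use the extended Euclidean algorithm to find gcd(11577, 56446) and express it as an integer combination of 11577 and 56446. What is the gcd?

1

Repeated division:
56446 = 4*11577 + 10138
11577 = 1*10138 + 1439
10138 = 7*1439 + 65
1439 = 22*65 + 9
65 = 7*9 + 2
9 = 4*2 + 1
2 = 2*1 + 0
gcd(11577, 56446) = 1.
Back-substituting:
1 = 9 − 4·2
1 = −4·65 + 29·9
1 = 29·1439 − 642·65
1 = −642·10138 + 4523·1439
1 = 4523·11577 − 5165·10138
1 = −5165·56446 + 25183·11577
So 1 = (-5165)·56446 + (25183)·11577.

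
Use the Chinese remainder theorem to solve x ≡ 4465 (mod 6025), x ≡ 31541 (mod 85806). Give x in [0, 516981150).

Write x = 4465 + 6025·k. Then 6025·k ≡ 31541 − 4465 ≡ 27076 (mod 85806).
Need 6025⁻¹ mod 85806. Extended Euclid on (85806, 6025):
85806 = 14·6025 + 1456
6025 = 4·1456 + 201
1456 = 7·201 + 49
201 = 4·49 + 5
49 = 9·5 + 4
5 = 1·4 + 1
4 = 4·1 + 0
Back-substitute:
1 = 5 − 4
1 = −49 + 10·5
1 = 10·201 − 41·49
1 = −41·1456 + 297·201
1 = 297·6025 − 1229·1456
1 = −1229·85806 + 17503·6025
6025⁻¹ ≡ 17503 (mod 85806), so k ≡ 17503·27076 ≡ 4690 (mod 85806).
x = 4465 + 6025·4690 = 28261715.

28261715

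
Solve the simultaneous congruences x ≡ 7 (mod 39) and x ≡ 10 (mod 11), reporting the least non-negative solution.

Write x = 7 + 39·k. Then 39·k ≡ 10 − 7 ≡ 3 (mod 11).
Need 39⁻¹ mod 11. Extended Euclid on (11, 6):
11 = 1*6 + 5
6 = 1*5 + 1
5 = 5*1 + 0
Back-substitute:
1 = 6 − 5
1 = −11 + 2·6
39⁻¹ ≡ 2 (mod 11), so k ≡ 2·3 ≡ 6 (mod 11).
x = 7 + 39·6 = 241.

241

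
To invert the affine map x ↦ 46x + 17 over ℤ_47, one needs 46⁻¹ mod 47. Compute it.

gcd(47, 46) by repeated division:
47 = 1·46 + 1
46 = 46·1 + 0
The gcd is 1. Working backward:
1 = 47 − 46
Thus 46·(-1) ≡ 1 (mod 47); reducing, -1 mod 47 = 46.

46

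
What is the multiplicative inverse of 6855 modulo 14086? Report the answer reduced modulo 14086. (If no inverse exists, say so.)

Run Euclid on (14086, 6855):
14086 = 2·6855 + 376
6855 = 18·376 + 87
376 = 4·87 + 28
87 = 3·28 + 3
28 = 9·3 + 1
3 = 3·1 + 0
The gcd is 1. Working backward:
1 = 28 − 9·3
1 = −9·87 + 28·28
1 = 28·376 − 121·87
1 = −121·6855 + 2206·376
1 = 2206·14086 − 4533·6855
Hence 6855⁻¹ ≡ -4533 ≡ 9553 (mod 14086).

9553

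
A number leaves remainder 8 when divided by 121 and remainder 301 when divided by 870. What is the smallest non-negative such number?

Write x = 8 + 121·k. Then 121·k ≡ 301 − 8 ≡ 293 (mod 870).
Need 121⁻¹ mod 870. Extended Euclid on (870, 121):
870 = 7·121 + 23
121 = 5·23 + 6
23 = 3·6 + 5
6 = 1·5 + 1
5 = 5·1 + 0
Back-substitute:
1 = 6 − 5
1 = −23 + 4·6
1 = 4·121 − 21·23
1 = −21·870 + 151·121
121⁻¹ ≡ 151 (mod 870), so k ≡ 151·293 ≡ 743 (mod 870).
x = 8 + 121·743 = 89911.

89911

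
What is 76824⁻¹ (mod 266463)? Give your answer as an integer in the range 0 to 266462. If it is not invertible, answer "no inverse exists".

Euclidean algorithm on 266463, 76824:
266463 = 3×76824 + 35991
76824 = 2×35991 + 4842
35991 = 7×4842 + 2097
4842 = 2×2097 + 648
2097 = 3×648 + 153
648 = 4×153 + 36
153 = 4×36 + 9
36 = 4×9 + 0
Since gcd = 9 > 1, 76824 is not a unit mod 266463.

no inverse exists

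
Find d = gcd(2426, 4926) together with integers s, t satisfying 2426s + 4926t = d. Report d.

Euclidean algorithm:
4926 = 2*2426 + 74
2426 = 32*74 + 58
74 = 1*58 + 16
58 = 3*16 + 10
16 = 1*10 + 6
10 = 1*6 + 4
6 = 1*4 + 2
4 = 2*2 + 0
gcd(2426, 4926) = 2.
Express as a combination:
2 = 6 − 4
2 = −10 + 2·6
2 = 2·16 − 3·10
2 = −3·58 + 11·16
2 = 11·74 − 14·58
2 = −14·2426 + 459·74
2 = 459·4926 − 932·2426
So 2 = (459)·4926 + (-932)·2426.

2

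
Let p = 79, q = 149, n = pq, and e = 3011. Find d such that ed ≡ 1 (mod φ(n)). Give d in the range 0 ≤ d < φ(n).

φ(n) = (p−1)(q−1) = 78·148 = 11544.
Need d with 3011·d ≡ 1 (mod 11544). Apply the extended Euclidean algorithm:
11544 = 3×3011 + 2511
3011 = 1×2511 + 500
2511 = 5×500 + 11
500 = 45×11 + 5
11 = 2×5 + 1
5 = 5×1 + 0
Back-substitute:
1 = 11 − 2·5
1 = −2·500 + 91·11
1 = 91·2511 − 457·500
1 = −457·3011 + 548·2511
1 = 548·11544 − 2101·3011
So 3011·(-2101) ≡ 1 (mod 11544), hence d ≡ -2101 ≡ 9443 (mod 11544).

9443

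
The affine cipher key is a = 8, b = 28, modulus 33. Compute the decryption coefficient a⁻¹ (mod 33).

29

Extended Euclidean algorithm:
33 = 4×8 + 1
8 = 8×1 + 0
The gcd is 1. Working backward:
1 = 33 − 4·8
Thus 8·(-4) ≡ 1 (mod 33); reducing, -4 mod 33 = 29.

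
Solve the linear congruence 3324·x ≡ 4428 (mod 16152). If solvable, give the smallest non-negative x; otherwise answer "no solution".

First find gcd(3324, 16152):
16152 = 4·3324 + 2856
3324 = 1·2856 + 468
2856 = 6·468 + 48
468 = 9·48 + 36
48 = 1·36 + 12
36 = 3·12 + 0
gcd = 12 and 12 | 4428, so solutions exist. Divide through by 12: 277x ≡ 369 (mod 1346).
Now find 277⁻¹ mod 1346:
1346 = 4·277 + 238
277 = 1·238 + 39
238 = 6·39 + 4
39 = 9·4 + 3
4 = 1·3 + 1
3 = 3·1 + 0
Back-substitute:
1 = 4 − 3
1 = −39 + 10·4
1 = 10·238 − 61·39
1 = −61·277 + 71·238
1 = 71·1346 − 345·277
So 277·(-345) ≡ 1 (mod 1346), i.e. 277⁻¹ ≡ 1001.
Then x ≡ 1001·369 ≡ 565 (mod 1346); the smallest non-negative solution is x = 565.

565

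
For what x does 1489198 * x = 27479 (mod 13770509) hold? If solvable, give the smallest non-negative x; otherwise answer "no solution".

2276067

First find gcd(1489198, 13770509):
13770509 = 9×1489198 + 367727
1489198 = 4×367727 + 18290
367727 = 20×18290 + 1927
18290 = 9×1927 + 947
1927 = 2×947 + 33
947 = 28×33 + 23
33 = 1×23 + 10
23 = 2×10 + 3
10 = 3×3 + 1
3 = 3×1 + 0
gcd = 1, so a unique solution mod 13770509 exists.
Back-substitute for the Bézout coefficients:
1 = 10 − 3·3
1 = −3·23 + 7·10
1 = 7·33 − 10·23
1 = −10·947 + 287·33
1 = 287·1927 − 584·947
1 = −584·18290 + 5543·1927
1 = 5543·367727 − 111444·18290
1 = −111444·1489198 + 451319·367727
1 = 451319·13770509 − 4173315·1489198
So 1489198·(-4173315) ≡ 1 (mod 13770509), giving 1489198⁻¹ ≡ 9597194.
x ≡ 1489198⁻¹·27479 ≡ 9597194·27479 ≡ 2276067 (mod 13770509).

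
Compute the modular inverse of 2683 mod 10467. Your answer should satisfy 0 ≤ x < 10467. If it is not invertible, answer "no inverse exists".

316

Apply the Euclidean algorithm to 10467 and 2683:
10467 = 3·2683 + 2418
2683 = 1·2418 + 265
2418 = 9·265 + 33
265 = 8·33 + 1
33 = 33·1 + 0
The gcd is 1. Working backward:
1 = 265 − 8·33
1 = −8·2418 + 73·265
1 = 73·2683 − 81·2418
1 = −81·10467 + 316·2683
So 2683·316 ≡ 1 (mod 10467).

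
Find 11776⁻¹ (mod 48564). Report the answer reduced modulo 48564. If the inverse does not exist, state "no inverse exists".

Euclidean algorithm on 48564, 11776:
48564 = 4·11776 + 1460
11776 = 8·1460 + 96
1460 = 15·96 + 20
96 = 4·20 + 16
20 = 1·16 + 4
16 = 4·4 + 0
The gcd is 4, not 1, hence no inverse exists.

no inverse exists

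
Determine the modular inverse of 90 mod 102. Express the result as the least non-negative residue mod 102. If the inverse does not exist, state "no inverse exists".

Compute gcd(90, 102):
102 = 1*90 + 12
90 = 7*12 + 6
12 = 2*6 + 0
gcd(90, 102) = 6 ≠ 1, so 90 has no multiplicative inverse modulo 102.

no inverse exists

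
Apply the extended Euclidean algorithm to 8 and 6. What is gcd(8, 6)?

Euclidean algorithm:
8 = 1×6 + 2
6 = 3×2 + 0
gcd(8, 6) = 2.
Express as a combination:
2 = 8 − 6
So 2 = (1)·8 + (-1)·6.

2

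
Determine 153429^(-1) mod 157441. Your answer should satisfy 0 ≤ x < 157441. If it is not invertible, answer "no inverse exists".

Apply the Euclidean algorithm to 157441 and 153429:
157441 = 1×153429 + 4012
153429 = 38×4012 + 973
4012 = 4×973 + 120
973 = 8×120 + 13
120 = 9×13 + 3
13 = 4×3 + 1
3 = 3×1 + 0
The gcd is 1. Working backward:
1 = 13 − 4·3
1 = −4·120 + 37·13
1 = 37·973 − 300·120
1 = −300·4012 + 1237·973
1 = 1237·153429 − 47306·4012
1 = −47306·157441 + 48543·153429
So 153429·48543 ≡ 1 (mod 157441).

48543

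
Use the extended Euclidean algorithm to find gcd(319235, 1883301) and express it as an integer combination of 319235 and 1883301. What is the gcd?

Repeated division:
1883301 = 5*319235 + 287126
319235 = 1*287126 + 32109
287126 = 8*32109 + 30254
32109 = 1*30254 + 1855
30254 = 16*1855 + 574
1855 = 3*574 + 133
574 = 4*133 + 42
133 = 3*42 + 7
42 = 6*7 + 0
gcd(319235, 1883301) = 7.
Working backward:
7 = 133 − 3·42
7 = −3·574 + 13·133
7 = 13·1855 − 42·574
7 = −42·30254 + 685·1855
7 = 685·32109 − 727·30254
7 = −727·287126 + 6501·32109
7 = 6501·319235 − 7228·287126
7 = −7228·1883301 + 42641·319235
So 7 = (-7228)·1883301 + (42641)·319235.

7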